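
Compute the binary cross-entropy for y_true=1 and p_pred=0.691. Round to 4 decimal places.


For y=1: Loss = -log(p)
= -log(0.691)
= -(-0.3696)
= 0.3696

0.3696


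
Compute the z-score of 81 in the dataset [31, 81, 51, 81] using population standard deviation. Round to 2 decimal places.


Mean = (31 + 81 + 51 + 81) / 4 = 61.0
Variance = sum((x_i - mean)^2) / n = 450.0
Std = sqrt(450.0) = 21.2132
Z = (x - mean) / std
= (81 - 61.0) / 21.2132
= 20.0 / 21.2132
= 0.94

0.94


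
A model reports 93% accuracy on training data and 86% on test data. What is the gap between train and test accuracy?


Gap = train_accuracy - test_accuracy
= 93 - 86
= 7%
This moderate gap may indicate mild overfitting.

7


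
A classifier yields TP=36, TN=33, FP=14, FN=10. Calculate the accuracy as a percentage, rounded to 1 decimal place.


Accuracy = (TP + TN) / (TP + TN + FP + FN) * 100
= (36 + 33) / (36 + 33 + 14 + 10)
= 69 / 93
= 0.7419
= 74.2%

74.2


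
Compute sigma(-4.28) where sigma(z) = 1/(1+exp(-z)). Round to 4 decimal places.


sigmoid(z) = 1 / (1 + exp(-z))
exp(-(-4.28)) = exp(4.28) = 72.2404
1 + 72.2404 = 73.2404
1 / 73.2404 = 0.0137

0.0137


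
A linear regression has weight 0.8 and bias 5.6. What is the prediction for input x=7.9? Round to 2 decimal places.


y = 0.8 * 7.9 + (5.6)
= 6.32 + (5.6)
= 11.92

11.92


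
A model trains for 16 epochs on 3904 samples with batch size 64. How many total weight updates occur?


Iterations per epoch = 3904 / 64 = 61
Total updates = iterations_per_epoch * epochs
= 61 * 16
= 976

976


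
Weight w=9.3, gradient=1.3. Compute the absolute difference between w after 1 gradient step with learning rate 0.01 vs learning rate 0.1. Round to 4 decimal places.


With lr=0.01: w_new = 9.3 - 0.01 * 1.3 = 9.287
With lr=0.1: w_new = 9.3 - 0.1 * 1.3 = 9.17
Absolute difference = |9.287 - 9.17|
= 0.1170

0.1170


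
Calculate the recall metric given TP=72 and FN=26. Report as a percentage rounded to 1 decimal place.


Recall = TP / (TP + FN) * 100
= 72 / (72 + 26)
= 72 / 98
= 0.7347
= 73.5%

73.5


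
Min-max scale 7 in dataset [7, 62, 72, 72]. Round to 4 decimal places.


Min = 7, Max = 72
Range = 72 - 7 = 65
Scaled = (x - min) / (max - min)
= (7 - 7) / 65
= 0 / 65
= 0.0000

0.0000


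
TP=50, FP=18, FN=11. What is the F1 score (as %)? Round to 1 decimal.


Precision = TP / (TP + FP) = 50 / 68 = 0.7353
Recall = TP / (TP + FN) = 50 / 61 = 0.8197
F1 = 2 * P * R / (P + R)
= 2 * 0.7353 * 0.8197 / (0.7353 + 0.8197)
= 1.2054 / 1.555
= 0.7752
As percentage: 77.5%

77.5


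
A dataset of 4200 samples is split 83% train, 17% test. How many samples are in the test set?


Train samples = 4200 * 83% = 3486
Test samples = 4200 - 3486
= 714

714


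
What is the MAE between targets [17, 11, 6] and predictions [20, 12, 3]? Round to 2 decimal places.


Absolute errors: [3, 1, 3]
Sum of absolute errors = 7
MAE = 7 / 3 = 2.33

2.33


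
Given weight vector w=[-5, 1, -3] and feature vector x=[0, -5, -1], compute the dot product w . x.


Element-wise products:
-5 * 0 = 0
1 * -5 = -5
-3 * -1 = 3
Sum = 0 + -5 + 3
= -2

-2


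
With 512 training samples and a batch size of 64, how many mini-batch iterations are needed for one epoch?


Iterations per epoch = dataset_size / batch_size
= 512 / 64
= 8

8


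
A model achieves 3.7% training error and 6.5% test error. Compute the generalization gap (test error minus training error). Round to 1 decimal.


Generalization gap = test_error - train_error
= 6.5 - 3.7
= 2.8%
A moderate gap.

2.8


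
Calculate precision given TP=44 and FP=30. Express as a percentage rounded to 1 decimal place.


Precision = TP / (TP + FP) * 100
= 44 / (44 + 30)
= 44 / 74
= 0.5946
= 59.5%

59.5


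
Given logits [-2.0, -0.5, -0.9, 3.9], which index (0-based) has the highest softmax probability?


Softmax is a monotonic transformation, so it preserves the argmax.
We need to find the index of the maximum logit.
Index 0: -2.0
Index 1: -0.5
Index 2: -0.9
Index 3: 3.9
Maximum logit = 3.9 at index 3

3


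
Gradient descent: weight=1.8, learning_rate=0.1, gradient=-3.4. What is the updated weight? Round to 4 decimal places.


w_new = w_old - lr * gradient
= 1.8 - 0.1 * -3.4
= 1.8 - (-0.34)
= 2.1400

2.1400


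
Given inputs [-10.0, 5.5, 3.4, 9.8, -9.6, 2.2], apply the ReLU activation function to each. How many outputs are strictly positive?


ReLU(x) = max(0, x) for each element:
ReLU(-10.0) = 0
ReLU(5.5) = 5.5
ReLU(3.4) = 3.4
ReLU(9.8) = 9.8
ReLU(-9.6) = 0
ReLU(2.2) = 2.2
Active neurons (>0): 4

4


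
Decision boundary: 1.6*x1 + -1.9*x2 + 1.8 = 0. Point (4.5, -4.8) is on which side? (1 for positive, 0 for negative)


Compute 1.6 * 4.5 + -1.9 * -4.8 + 1.8
= 7.2 + 9.12 + 1.8
= 18.12
Since 18.12 >= 0, the point is on the positive side.

1


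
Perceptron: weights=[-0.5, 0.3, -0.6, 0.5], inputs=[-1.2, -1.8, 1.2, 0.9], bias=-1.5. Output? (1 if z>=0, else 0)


z = w . x + b
= -0.5*-1.2 + 0.3*-1.8 + -0.6*1.2 + 0.5*0.9 + -1.5
= 0.6 + -0.54 + -0.72 + 0.45 + -1.5
= -0.21 + -1.5
= -1.71
Since z = -1.71 < 0, output = 0

0


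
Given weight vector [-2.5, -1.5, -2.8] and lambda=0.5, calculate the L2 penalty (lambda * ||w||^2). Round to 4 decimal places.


Squaring each weight:
(-2.5)^2 = 6.25
(-1.5)^2 = 2.25
(-2.8)^2 = 7.84
Sum of squares = 16.34
Penalty = 0.5 * 16.34 = 8.1700

8.1700


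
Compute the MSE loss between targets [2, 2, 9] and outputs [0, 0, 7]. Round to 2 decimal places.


Differences: [2, 2, 2]
Squared errors: [4, 4, 4]
Sum of squared errors = 12
MSE = 12 / 3 = 4.00

4.00


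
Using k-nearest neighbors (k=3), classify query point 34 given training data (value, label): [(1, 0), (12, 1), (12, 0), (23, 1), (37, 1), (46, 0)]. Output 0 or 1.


Distances from query 34:
Point 37 (class 1): distance = 3
Point 23 (class 1): distance = 11
Point 46 (class 0): distance = 12
K=3 nearest neighbors: classes = [1, 1, 0]
Votes for class 1: 2 / 3
Majority vote => class 1

1


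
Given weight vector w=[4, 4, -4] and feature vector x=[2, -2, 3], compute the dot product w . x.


Element-wise products:
4 * 2 = 8
4 * -2 = -8
-4 * 3 = -12
Sum = 8 + -8 + -12
= -12

-12


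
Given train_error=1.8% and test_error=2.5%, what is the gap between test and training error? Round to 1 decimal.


Generalization gap = test_error - train_error
= 2.5 - 1.8
= 0.7%
A small gap suggests good generalization.

0.7


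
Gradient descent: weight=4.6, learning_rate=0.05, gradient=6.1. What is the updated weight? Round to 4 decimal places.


w_new = w_old - lr * gradient
= 4.6 - 0.05 * 6.1
= 4.6 - (0.305)
= 4.2950

4.2950


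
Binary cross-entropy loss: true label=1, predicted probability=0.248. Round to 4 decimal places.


For y=1: Loss = -log(p)
= -log(0.248)
= -(-1.3943)
= 1.3943

1.3943


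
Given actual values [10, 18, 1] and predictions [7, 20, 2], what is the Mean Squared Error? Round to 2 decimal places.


Differences: [3, -2, -1]
Squared errors: [9, 4, 1]
Sum of squared errors = 14
MSE = 14 / 3 = 4.67

4.67


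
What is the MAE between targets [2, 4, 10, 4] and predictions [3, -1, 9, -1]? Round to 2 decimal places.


Absolute errors: [1, 5, 1, 5]
Sum of absolute errors = 12
MAE = 12 / 4 = 3.00

3.00


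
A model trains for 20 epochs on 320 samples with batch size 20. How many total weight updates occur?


Iterations per epoch = 320 / 20 = 16
Total updates = iterations_per_epoch * epochs
= 16 * 20
= 320

320


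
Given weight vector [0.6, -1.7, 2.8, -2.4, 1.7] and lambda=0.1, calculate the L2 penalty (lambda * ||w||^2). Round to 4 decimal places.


Squaring each weight:
0.6^2 = 0.36
(-1.7)^2 = 2.89
2.8^2 = 7.84
(-2.4)^2 = 5.76
1.7^2 = 2.89
Sum of squares = 19.74
Penalty = 0.1 * 19.74 = 1.9740

1.9740


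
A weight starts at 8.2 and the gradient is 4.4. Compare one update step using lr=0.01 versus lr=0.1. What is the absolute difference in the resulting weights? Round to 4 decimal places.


With lr=0.01: w_new = 8.2 - 0.01 * 4.4 = 8.156
With lr=0.1: w_new = 8.2 - 0.1 * 4.4 = 7.76
Absolute difference = |8.156 - 7.76|
= 0.3960

0.3960


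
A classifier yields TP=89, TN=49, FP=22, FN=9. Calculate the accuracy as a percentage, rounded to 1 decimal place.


Accuracy = (TP + TN) / (TP + TN + FP + FN) * 100
= (89 + 49) / (89 + 49 + 22 + 9)
= 138 / 169
= 0.8166
= 81.7%

81.7


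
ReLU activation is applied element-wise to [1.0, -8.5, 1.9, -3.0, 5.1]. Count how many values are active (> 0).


ReLU(x) = max(0, x) for each element:
ReLU(1.0) = 1.0
ReLU(-8.5) = 0
ReLU(1.9) = 1.9
ReLU(-3.0) = 0
ReLU(5.1) = 5.1
Active neurons (>0): 3

3


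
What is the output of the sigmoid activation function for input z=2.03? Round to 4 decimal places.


sigmoid(z) = 1 / (1 + exp(-z))
exp(-(2.03)) = exp(-2.03) = 0.1313
1 + 0.1313 = 1.1313
1 / 1.1313 = 0.8839

0.8839


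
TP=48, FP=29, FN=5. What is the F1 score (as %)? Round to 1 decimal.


Precision = TP / (TP + FP) = 48 / 77 = 0.6234
Recall = TP / (TP + FN) = 48 / 53 = 0.9057
F1 = 2 * P * R / (P + R)
= 2 * 0.6234 * 0.9057 / (0.6234 + 0.9057)
= 1.1291 / 1.529
= 0.7385
As percentage: 73.8%

73.8


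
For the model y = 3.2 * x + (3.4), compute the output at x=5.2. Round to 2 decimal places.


y = 3.2 * 5.2 + (3.4)
= 16.64 + (3.4)
= 20.04

20.04


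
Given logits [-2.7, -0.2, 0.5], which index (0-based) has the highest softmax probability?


Softmax is a monotonic transformation, so it preserves the argmax.
We need to find the index of the maximum logit.
Index 0: -2.7
Index 1: -0.2
Index 2: 0.5
Maximum logit = 0.5 at index 2

2


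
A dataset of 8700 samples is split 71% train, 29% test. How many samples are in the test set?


Train samples = 8700 * 71% = 6177
Test samples = 8700 - 6177
= 2523

2523


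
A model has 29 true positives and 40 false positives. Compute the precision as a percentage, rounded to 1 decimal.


Precision = TP / (TP + FP) * 100
= 29 / (29 + 40)
= 29 / 69
= 0.4203
= 42.0%

42.0


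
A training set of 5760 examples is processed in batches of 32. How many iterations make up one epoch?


Iterations per epoch = dataset_size / batch_size
= 5760 / 32
= 180

180


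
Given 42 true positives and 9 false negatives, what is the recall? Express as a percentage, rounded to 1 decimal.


Recall = TP / (TP + FN) * 100
= 42 / (42 + 9)
= 42 / 51
= 0.8235
= 82.4%

82.4


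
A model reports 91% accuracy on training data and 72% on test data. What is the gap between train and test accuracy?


Gap = train_accuracy - test_accuracy
= 91 - 72
= 19%
This gap suggests the model is overfitting.

19


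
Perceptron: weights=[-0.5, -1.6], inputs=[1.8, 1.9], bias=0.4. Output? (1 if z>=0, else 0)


z = w . x + b
= -0.5*1.8 + -1.6*1.9 + 0.4
= -0.9 + -3.04 + 0.4
= -3.94 + 0.4
= -3.54
Since z = -3.54 < 0, output = 0

0


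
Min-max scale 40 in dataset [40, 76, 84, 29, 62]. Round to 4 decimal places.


Min = 29, Max = 84
Range = 84 - 29 = 55
Scaled = (x - min) / (max - min)
= (40 - 29) / 55
= 11 / 55
= 0.2000

0.2000


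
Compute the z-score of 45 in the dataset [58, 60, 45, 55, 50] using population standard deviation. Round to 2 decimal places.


Mean = (58 + 60 + 45 + 55 + 50) / 5 = 53.6
Variance = sum((x_i - mean)^2) / n = 29.84
Std = sqrt(29.84) = 5.4626
Z = (x - mean) / std
= (45 - 53.6) / 5.4626
= -8.6 / 5.4626
= -1.57

-1.57


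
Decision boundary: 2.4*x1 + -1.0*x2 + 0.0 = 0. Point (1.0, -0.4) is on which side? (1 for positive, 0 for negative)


Compute 2.4 * 1.0 + -1.0 * -0.4 + 0.0
= 2.4 + 0.4 + 0.0
= 2.8
Since 2.8 >= 0, the point is on the positive side.

1


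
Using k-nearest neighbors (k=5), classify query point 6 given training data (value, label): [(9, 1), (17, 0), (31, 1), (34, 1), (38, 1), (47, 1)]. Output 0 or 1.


Distances from query 6:
Point 9 (class 1): distance = 3
Point 17 (class 0): distance = 11
Point 31 (class 1): distance = 25
Point 34 (class 1): distance = 28
Point 38 (class 1): distance = 32
K=5 nearest neighbors: classes = [1, 0, 1, 1, 1]
Votes for class 1: 4 / 5
Majority vote => class 1

1


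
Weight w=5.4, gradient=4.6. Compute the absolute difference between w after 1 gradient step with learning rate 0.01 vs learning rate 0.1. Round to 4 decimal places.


With lr=0.01: w_new = 5.4 - 0.01 * 4.6 = 5.354
With lr=0.1: w_new = 5.4 - 0.1 * 4.6 = 4.94
Absolute difference = |5.354 - 4.94|
= 0.4140

0.4140


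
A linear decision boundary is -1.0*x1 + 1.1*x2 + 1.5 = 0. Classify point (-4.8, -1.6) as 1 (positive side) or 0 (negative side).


Compute -1.0 * -4.8 + 1.1 * -1.6 + 1.5
= 4.8 + -1.76 + 1.5
= 4.54
Since 4.54 >= 0, the point is on the positive side.

1


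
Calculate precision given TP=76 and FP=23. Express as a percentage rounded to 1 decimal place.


Precision = TP / (TP + FP) * 100
= 76 / (76 + 23)
= 76 / 99
= 0.7677
= 76.8%

76.8


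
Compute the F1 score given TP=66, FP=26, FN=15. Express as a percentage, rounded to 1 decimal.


Precision = TP / (TP + FP) = 66 / 92 = 0.7174
Recall = TP / (TP + FN) = 66 / 81 = 0.8148
F1 = 2 * P * R / (P + R)
= 2 * 0.7174 * 0.8148 / (0.7174 + 0.8148)
= 1.1691 / 1.5322
= 0.763
As percentage: 76.3%

76.3


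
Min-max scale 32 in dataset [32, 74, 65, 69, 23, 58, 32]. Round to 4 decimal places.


Min = 23, Max = 74
Range = 74 - 23 = 51
Scaled = (x - min) / (max - min)
= (32 - 23) / 51
= 9 / 51
= 0.1765

0.1765


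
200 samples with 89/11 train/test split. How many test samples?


Train samples = 200 * 89% = 178
Test samples = 200 - 178
= 22

22


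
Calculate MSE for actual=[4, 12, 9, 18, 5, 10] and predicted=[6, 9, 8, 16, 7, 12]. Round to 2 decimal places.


Differences: [-2, 3, 1, 2, -2, -2]
Squared errors: [4, 9, 1, 4, 4, 4]
Sum of squared errors = 26
MSE = 26 / 6 = 4.33

4.33


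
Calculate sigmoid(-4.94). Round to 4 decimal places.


sigmoid(z) = 1 / (1 + exp(-z))
exp(-(-4.94)) = exp(4.94) = 139.7703
1 + 139.7703 = 140.7703
1 / 140.7703 = 0.0071

0.0071


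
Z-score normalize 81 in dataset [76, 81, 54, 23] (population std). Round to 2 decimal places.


Mean = (76 + 81 + 54 + 23) / 4 = 58.5
Variance = sum((x_i - mean)^2) / n = 523.25
Std = sqrt(523.25) = 22.8747
Z = (x - mean) / std
= (81 - 58.5) / 22.8747
= 22.5 / 22.8747
= 0.98

0.98


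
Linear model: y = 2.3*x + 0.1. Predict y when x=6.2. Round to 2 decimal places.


y = 2.3 * 6.2 + (0.1)
= 14.26 + (0.1)
= 14.36

14.36


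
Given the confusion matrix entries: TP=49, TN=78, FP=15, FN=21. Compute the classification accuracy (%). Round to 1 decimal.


Accuracy = (TP + TN) / (TP + TN + FP + FN) * 100
= (49 + 78) / (49 + 78 + 15 + 21)
= 127 / 163
= 0.7791
= 77.9%

77.9


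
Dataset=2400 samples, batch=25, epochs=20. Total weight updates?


Iterations per epoch = 2400 / 25 = 96
Total updates = iterations_per_epoch * epochs
= 96 * 20
= 1920

1920


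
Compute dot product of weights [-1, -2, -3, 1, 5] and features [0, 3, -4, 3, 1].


Element-wise products:
-1 * 0 = 0
-2 * 3 = -6
-3 * -4 = 12
1 * 3 = 3
5 * 1 = 5
Sum = 0 + -6 + 12 + 3 + 5
= 14

14


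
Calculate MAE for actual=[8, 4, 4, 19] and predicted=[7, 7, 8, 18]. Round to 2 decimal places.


Absolute errors: [1, 3, 4, 1]
Sum of absolute errors = 9
MAE = 9 / 4 = 2.25

2.25


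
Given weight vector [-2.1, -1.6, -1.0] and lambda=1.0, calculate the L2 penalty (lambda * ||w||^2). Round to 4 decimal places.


Squaring each weight:
(-2.1)^2 = 4.41
(-1.6)^2 = 2.56
(-1.0)^2 = 1.0
Sum of squares = 7.97
Penalty = 1.0 * 7.97 = 7.9700

7.9700


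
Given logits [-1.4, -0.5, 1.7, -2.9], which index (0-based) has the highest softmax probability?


Softmax is a monotonic transformation, so it preserves the argmax.
We need to find the index of the maximum logit.
Index 0: -1.4
Index 1: -0.5
Index 2: 1.7
Index 3: -2.9
Maximum logit = 1.7 at index 2

2


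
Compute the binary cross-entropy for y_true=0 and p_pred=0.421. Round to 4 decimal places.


For y=0: Loss = -log(1-p)
= -log(1 - 0.421)
= -log(0.579)
= -(-0.5465)
= 0.5465

0.5465


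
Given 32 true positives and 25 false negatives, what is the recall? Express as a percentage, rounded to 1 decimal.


Recall = TP / (TP + FN) * 100
= 32 / (32 + 25)
= 32 / 57
= 0.5614
= 56.1%

56.1


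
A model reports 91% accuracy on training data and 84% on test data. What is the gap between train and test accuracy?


Gap = train_accuracy - test_accuracy
= 91 - 84
= 7%
This moderate gap may indicate mild overfitting.

7


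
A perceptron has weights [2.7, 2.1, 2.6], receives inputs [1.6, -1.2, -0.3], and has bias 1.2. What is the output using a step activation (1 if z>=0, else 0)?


z = w . x + b
= 2.7*1.6 + 2.1*-1.2 + 2.6*-0.3 + 1.2
= 4.32 + -2.52 + -0.78 + 1.2
= 1.02 + 1.2
= 2.22
Since z = 2.22 >= 0, output = 1

1


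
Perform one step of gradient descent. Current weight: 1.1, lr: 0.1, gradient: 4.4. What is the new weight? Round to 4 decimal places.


w_new = w_old - lr * gradient
= 1.1 - 0.1 * 4.4
= 1.1 - (0.44)
= 0.6600

0.6600


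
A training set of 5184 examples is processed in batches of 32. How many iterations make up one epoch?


Iterations per epoch = dataset_size / batch_size
= 5184 / 32
= 162

162


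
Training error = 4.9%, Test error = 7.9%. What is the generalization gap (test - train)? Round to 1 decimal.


Generalization gap = test_error - train_error
= 7.9 - 4.9
= 3.0%
A moderate gap.

3.0


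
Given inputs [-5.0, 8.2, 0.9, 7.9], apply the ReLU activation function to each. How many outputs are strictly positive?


ReLU(x) = max(0, x) for each element:
ReLU(-5.0) = 0
ReLU(8.2) = 8.2
ReLU(0.9) = 0.9
ReLU(7.9) = 7.9
Active neurons (>0): 3

3


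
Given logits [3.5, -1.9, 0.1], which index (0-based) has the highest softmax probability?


Softmax is a monotonic transformation, so it preserves the argmax.
We need to find the index of the maximum logit.
Index 0: 3.5
Index 1: -1.9
Index 2: 0.1
Maximum logit = 3.5 at index 0

0


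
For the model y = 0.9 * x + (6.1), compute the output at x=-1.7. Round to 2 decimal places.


y = 0.9 * -1.7 + (6.1)
= -1.53 + (6.1)
= 4.57

4.57


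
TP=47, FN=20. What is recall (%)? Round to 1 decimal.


Recall = TP / (TP + FN) * 100
= 47 / (47 + 20)
= 47 / 67
= 0.7015
= 70.1%

70.1


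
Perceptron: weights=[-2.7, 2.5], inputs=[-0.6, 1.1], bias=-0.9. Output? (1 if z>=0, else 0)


z = w . x + b
= -2.7*-0.6 + 2.5*1.1 + -0.9
= 1.62 + 2.75 + -0.9
= 4.37 + -0.9
= 3.47
Since z = 3.47 >= 0, output = 1

1


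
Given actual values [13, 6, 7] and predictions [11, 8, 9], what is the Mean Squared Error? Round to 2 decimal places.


Differences: [2, -2, -2]
Squared errors: [4, 4, 4]
Sum of squared errors = 12
MSE = 12 / 3 = 4.00

4.00


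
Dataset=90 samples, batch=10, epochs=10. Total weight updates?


Iterations per epoch = 90 / 10 = 9
Total updates = iterations_per_epoch * epochs
= 9 * 10
= 90

90


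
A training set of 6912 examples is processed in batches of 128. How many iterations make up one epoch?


Iterations per epoch = dataset_size / batch_size
= 6912 / 128
= 54

54


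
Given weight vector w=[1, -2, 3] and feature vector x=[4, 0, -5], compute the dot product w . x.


Element-wise products:
1 * 4 = 4
-2 * 0 = 0
3 * -5 = -15
Sum = 4 + 0 + -15
= -11

-11


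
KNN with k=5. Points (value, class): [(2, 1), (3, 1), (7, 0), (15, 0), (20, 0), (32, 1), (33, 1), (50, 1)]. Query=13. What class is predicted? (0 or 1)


Distances from query 13:
Point 15 (class 0): distance = 2
Point 7 (class 0): distance = 6
Point 20 (class 0): distance = 7
Point 3 (class 1): distance = 10
Point 2 (class 1): distance = 11
K=5 nearest neighbors: classes = [0, 0, 0, 1, 1]
Votes for class 1: 2 / 5
Majority vote => class 0

0


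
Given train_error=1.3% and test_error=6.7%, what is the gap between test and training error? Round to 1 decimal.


Generalization gap = test_error - train_error
= 6.7 - 1.3
= 5.4%
A moderate gap.

5.4


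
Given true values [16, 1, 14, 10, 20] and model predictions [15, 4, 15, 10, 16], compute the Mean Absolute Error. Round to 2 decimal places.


Absolute errors: [1, 3, 1, 0, 4]
Sum of absolute errors = 9
MAE = 9 / 5 = 1.80

1.80


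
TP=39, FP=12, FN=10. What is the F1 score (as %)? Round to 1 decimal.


Precision = TP / (TP + FP) = 39 / 51 = 0.7647
Recall = TP / (TP + FN) = 39 / 49 = 0.7959
F1 = 2 * P * R / (P + R)
= 2 * 0.7647 * 0.7959 / (0.7647 + 0.7959)
= 1.2173 / 1.5606
= 0.78
As percentage: 78.0%

78.0


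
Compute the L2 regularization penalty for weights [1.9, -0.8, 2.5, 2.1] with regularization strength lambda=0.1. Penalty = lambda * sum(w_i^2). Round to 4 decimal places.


Squaring each weight:
1.9^2 = 3.61
(-0.8)^2 = 0.64
2.5^2 = 6.25
2.1^2 = 4.41
Sum of squares = 14.91
Penalty = 0.1 * 14.91 = 1.4910

1.4910


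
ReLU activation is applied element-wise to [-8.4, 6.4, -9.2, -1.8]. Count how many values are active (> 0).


ReLU(x) = max(0, x) for each element:
ReLU(-8.4) = 0
ReLU(6.4) = 6.4
ReLU(-9.2) = 0
ReLU(-1.8) = 0
Active neurons (>0): 1

1


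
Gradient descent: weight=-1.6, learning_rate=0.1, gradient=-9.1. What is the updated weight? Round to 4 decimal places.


w_new = w_old - lr * gradient
= -1.6 - 0.1 * -9.1
= -1.6 - (-0.91)
= -0.6900

-0.6900


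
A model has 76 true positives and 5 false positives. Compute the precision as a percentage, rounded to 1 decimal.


Precision = TP / (TP + FP) * 100
= 76 / (76 + 5)
= 76 / 81
= 0.9383
= 93.8%

93.8


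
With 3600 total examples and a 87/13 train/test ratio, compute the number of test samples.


Train samples = 3600 * 87% = 3132
Test samples = 3600 - 3132
= 468

468


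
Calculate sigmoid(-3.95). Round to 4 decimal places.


sigmoid(z) = 1 / (1 + exp(-z))
exp(-(-3.95)) = exp(3.95) = 51.9354
1 + 51.9354 = 52.9354
1 / 52.9354 = 0.0189

0.0189


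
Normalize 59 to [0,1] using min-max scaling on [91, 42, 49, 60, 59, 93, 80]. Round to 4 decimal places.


Min = 42, Max = 93
Range = 93 - 42 = 51
Scaled = (x - min) / (max - min)
= (59 - 42) / 51
= 17 / 51
= 0.3333

0.3333


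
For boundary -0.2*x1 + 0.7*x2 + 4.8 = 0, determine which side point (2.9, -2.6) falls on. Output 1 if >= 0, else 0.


Compute -0.2 * 2.9 + 0.7 * -2.6 + 4.8
= -0.58 + -1.82 + 4.8
= 2.4
Since 2.4 >= 0, the point is on the positive side.

1


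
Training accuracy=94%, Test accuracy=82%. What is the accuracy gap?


Gap = train_accuracy - test_accuracy
= 94 - 82
= 12%
This gap suggests the model is overfitting.

12


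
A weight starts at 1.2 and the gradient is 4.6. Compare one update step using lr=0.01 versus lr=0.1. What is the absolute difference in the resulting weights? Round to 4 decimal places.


With lr=0.01: w_new = 1.2 - 0.01 * 4.6 = 1.154
With lr=0.1: w_new = 1.2 - 0.1 * 4.6 = 0.74
Absolute difference = |1.154 - 0.74|
= 0.4140

0.4140


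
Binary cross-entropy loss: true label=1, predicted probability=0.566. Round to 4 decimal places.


For y=1: Loss = -log(p)
= -log(0.566)
= -(-0.5692)
= 0.5692

0.5692


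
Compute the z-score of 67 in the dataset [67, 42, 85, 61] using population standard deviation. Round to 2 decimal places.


Mean = (67 + 42 + 85 + 61) / 4 = 63.75
Variance = sum((x_i - mean)^2) / n = 235.6875
Std = sqrt(235.6875) = 15.3521
Z = (x - mean) / std
= (67 - 63.75) / 15.3521
= 3.25 / 15.3521
= 0.21

0.21


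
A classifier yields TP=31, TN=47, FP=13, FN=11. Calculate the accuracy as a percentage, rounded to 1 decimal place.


Accuracy = (TP + TN) / (TP + TN + FP + FN) * 100
= (31 + 47) / (31 + 47 + 13 + 11)
= 78 / 102
= 0.7647
= 76.5%

76.5


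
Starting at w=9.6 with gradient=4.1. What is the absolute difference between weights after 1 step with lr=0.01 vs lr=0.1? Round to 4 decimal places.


With lr=0.01: w_new = 9.6 - 0.01 * 4.1 = 9.559
With lr=0.1: w_new = 9.6 - 0.1 * 4.1 = 9.19
Absolute difference = |9.559 - 9.19|
= 0.3690

0.3690


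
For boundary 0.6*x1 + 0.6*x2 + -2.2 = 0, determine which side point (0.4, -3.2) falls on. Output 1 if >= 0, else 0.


Compute 0.6 * 0.4 + 0.6 * -3.2 + -2.2
= 0.24 + -1.92 + -2.2
= -3.88
Since -3.88 < 0, the point is on the negative side.

0


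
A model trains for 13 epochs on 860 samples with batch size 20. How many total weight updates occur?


Iterations per epoch = 860 / 20 = 43
Total updates = iterations_per_epoch * epochs
= 43 * 13
= 559

559


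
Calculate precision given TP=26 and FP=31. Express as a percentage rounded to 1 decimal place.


Precision = TP / (TP + FP) * 100
= 26 / (26 + 31)
= 26 / 57
= 0.4561
= 45.6%

45.6


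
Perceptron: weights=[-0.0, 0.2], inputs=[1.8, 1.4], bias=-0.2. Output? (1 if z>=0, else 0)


z = w . x + b
= -0.0*1.8 + 0.2*1.4 + -0.2
= -0.0 + 0.28 + -0.2
= 0.28 + -0.2
= 0.08
Since z = 0.08 >= 0, output = 1

1


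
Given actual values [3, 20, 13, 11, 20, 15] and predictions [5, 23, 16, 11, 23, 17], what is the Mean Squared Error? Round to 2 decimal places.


Differences: [-2, -3, -3, 0, -3, -2]
Squared errors: [4, 9, 9, 0, 9, 4]
Sum of squared errors = 35
MSE = 35 / 6 = 5.83

5.83


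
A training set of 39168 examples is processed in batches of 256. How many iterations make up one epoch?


Iterations per epoch = dataset_size / batch_size
= 39168 / 256
= 153

153


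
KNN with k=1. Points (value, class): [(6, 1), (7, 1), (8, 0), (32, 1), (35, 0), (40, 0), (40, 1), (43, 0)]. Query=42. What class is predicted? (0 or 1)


Distances from query 42:
Point 43 (class 0): distance = 1
K=1 nearest neighbors: classes = [0]
Votes for class 1: 0 / 1
Majority vote => class 0

0


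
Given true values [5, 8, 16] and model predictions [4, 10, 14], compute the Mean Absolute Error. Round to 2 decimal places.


Absolute errors: [1, 2, 2]
Sum of absolute errors = 5
MAE = 5 / 3 = 1.67

1.67


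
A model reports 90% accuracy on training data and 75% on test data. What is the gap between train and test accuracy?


Gap = train_accuracy - test_accuracy
= 90 - 75
= 15%
This gap suggests the model is overfitting.

15


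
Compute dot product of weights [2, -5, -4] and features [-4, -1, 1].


Element-wise products:
2 * -4 = -8
-5 * -1 = 5
-4 * 1 = -4
Sum = -8 + 5 + -4
= -7

-7


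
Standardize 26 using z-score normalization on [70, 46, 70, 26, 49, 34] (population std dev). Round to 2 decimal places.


Mean = (70 + 46 + 70 + 26 + 49 + 34) / 6 = 49.1667
Variance = sum((x_i - mean)^2) / n = 274.1389
Std = sqrt(274.1389) = 16.5571
Z = (x - mean) / std
= (26 - 49.1667) / 16.5571
= -23.1667 / 16.5571
= -1.40

-1.40


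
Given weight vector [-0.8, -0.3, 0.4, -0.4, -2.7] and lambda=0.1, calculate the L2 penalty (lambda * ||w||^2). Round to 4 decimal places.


Squaring each weight:
(-0.8)^2 = 0.64
(-0.3)^2 = 0.09
0.4^2 = 0.16
(-0.4)^2 = 0.16
(-2.7)^2 = 7.29
Sum of squares = 8.34
Penalty = 0.1 * 8.34 = 0.8340

0.8340


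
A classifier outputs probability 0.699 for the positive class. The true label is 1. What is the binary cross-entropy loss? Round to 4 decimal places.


For y=1: Loss = -log(p)
= -log(0.699)
= -(-0.3581)
= 0.3581

0.3581


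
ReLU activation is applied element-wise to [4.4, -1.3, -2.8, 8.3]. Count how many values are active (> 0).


ReLU(x) = max(0, x) for each element:
ReLU(4.4) = 4.4
ReLU(-1.3) = 0
ReLU(-2.8) = 0
ReLU(8.3) = 8.3
Active neurons (>0): 2

2


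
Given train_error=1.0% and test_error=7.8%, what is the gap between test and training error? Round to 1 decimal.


Generalization gap = test_error - train_error
= 7.8 - 1.0
= 6.8%
A moderate gap.

6.8


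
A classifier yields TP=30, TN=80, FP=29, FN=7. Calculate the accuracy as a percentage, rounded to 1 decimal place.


Accuracy = (TP + TN) / (TP + TN + FP + FN) * 100
= (30 + 80) / (30 + 80 + 29 + 7)
= 110 / 146
= 0.7534
= 75.3%

75.3


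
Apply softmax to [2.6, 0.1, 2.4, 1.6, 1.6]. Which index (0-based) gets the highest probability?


Softmax is a monotonic transformation, so it preserves the argmax.
We need to find the index of the maximum logit.
Index 0: 2.6
Index 1: 0.1
Index 2: 2.4
Index 3: 1.6
Index 4: 1.6
Maximum logit = 2.6 at index 0

0


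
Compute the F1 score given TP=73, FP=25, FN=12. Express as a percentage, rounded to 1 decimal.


Precision = TP / (TP + FP) = 73 / 98 = 0.7449
Recall = TP / (TP + FN) = 73 / 85 = 0.8588
F1 = 2 * P * R / (P + R)
= 2 * 0.7449 * 0.8588 / (0.7449 + 0.8588)
= 1.2795 / 1.6037
= 0.7978
As percentage: 79.8%

79.8


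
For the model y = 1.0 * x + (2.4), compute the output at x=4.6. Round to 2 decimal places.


y = 1.0 * 4.6 + (2.4)
= 4.6 + (2.4)
= 7.00

7.00


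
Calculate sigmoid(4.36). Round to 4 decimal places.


sigmoid(z) = 1 / (1 + exp(-z))
exp(-(4.36)) = exp(-4.36) = 0.0128
1 + 0.0128 = 1.0128
1 / 1.0128 = 0.9874

0.9874


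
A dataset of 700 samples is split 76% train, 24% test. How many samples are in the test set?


Train samples = 700 * 76% = 532
Test samples = 700 - 532
= 168

168


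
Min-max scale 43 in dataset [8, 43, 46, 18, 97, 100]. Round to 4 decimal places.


Min = 8, Max = 100
Range = 100 - 8 = 92
Scaled = (x - min) / (max - min)
= (43 - 8) / 92
= 35 / 92
= 0.3804

0.3804


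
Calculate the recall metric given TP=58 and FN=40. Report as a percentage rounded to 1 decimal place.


Recall = TP / (TP + FN) * 100
= 58 / (58 + 40)
= 58 / 98
= 0.5918
= 59.2%

59.2


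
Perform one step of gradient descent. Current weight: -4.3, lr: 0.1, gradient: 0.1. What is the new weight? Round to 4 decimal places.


w_new = w_old - lr * gradient
= -4.3 - 0.1 * 0.1
= -4.3 - (0.01)
= -4.3100

-4.3100


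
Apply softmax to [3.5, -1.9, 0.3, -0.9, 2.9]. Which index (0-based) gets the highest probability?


Softmax is a monotonic transformation, so it preserves the argmax.
We need to find the index of the maximum logit.
Index 0: 3.5
Index 1: -1.9
Index 2: 0.3
Index 3: -0.9
Index 4: 2.9
Maximum logit = 3.5 at index 0

0


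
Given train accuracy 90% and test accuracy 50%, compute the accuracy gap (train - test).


Gap = train_accuracy - test_accuracy
= 90 - 50
= 40%
This large gap strongly indicates overfitting.

40


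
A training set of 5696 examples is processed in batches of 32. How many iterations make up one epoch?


Iterations per epoch = dataset_size / batch_size
= 5696 / 32
= 178

178


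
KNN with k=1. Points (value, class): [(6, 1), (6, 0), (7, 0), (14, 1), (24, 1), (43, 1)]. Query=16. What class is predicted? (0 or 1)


Distances from query 16:
Point 14 (class 1): distance = 2
K=1 nearest neighbors: classes = [1]
Votes for class 1: 1 / 1
Majority vote => class 1

1


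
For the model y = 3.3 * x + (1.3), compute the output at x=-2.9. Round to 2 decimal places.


y = 3.3 * -2.9 + (1.3)
= -9.57 + (1.3)
= -8.27

-8.27


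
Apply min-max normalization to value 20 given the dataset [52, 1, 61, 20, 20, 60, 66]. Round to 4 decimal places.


Min = 1, Max = 66
Range = 66 - 1 = 65
Scaled = (x - min) / (max - min)
= (20 - 1) / 65
= 19 / 65
= 0.2923

0.2923


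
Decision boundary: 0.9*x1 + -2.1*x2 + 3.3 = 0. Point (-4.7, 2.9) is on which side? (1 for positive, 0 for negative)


Compute 0.9 * -4.7 + -2.1 * 2.9 + 3.3
= -4.23 + -6.09 + 3.3
= -7.02
Since -7.02 < 0, the point is on the negative side.

0


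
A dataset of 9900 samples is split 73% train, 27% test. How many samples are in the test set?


Train samples = 9900 * 73% = 7227
Test samples = 9900 - 7227
= 2673

2673


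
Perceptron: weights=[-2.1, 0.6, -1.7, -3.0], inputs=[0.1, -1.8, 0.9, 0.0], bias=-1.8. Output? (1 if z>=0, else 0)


z = w . x + b
= -2.1*0.1 + 0.6*-1.8 + -1.7*0.9 + -3.0*0.0 + -1.8
= -0.21 + -1.08 + -1.53 + -0.0 + -1.8
= -2.82 + -1.8
= -4.62
Since z = -4.62 < 0, output = 0

0


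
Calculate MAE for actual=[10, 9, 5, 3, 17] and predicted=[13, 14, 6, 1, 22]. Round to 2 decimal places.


Absolute errors: [3, 5, 1, 2, 5]
Sum of absolute errors = 16
MAE = 16 / 5 = 3.20

3.20


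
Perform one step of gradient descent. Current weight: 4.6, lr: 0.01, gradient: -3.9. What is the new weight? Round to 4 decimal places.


w_new = w_old - lr * gradient
= 4.6 - 0.01 * -3.9
= 4.6 - (-0.039)
= 4.6390

4.6390


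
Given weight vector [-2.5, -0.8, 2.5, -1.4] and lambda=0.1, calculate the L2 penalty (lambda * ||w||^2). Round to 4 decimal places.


Squaring each weight:
(-2.5)^2 = 6.25
(-0.8)^2 = 0.64
2.5^2 = 6.25
(-1.4)^2 = 1.96
Sum of squares = 15.1
Penalty = 0.1 * 15.1 = 1.5100

1.5100


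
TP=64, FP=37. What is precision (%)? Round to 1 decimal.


Precision = TP / (TP + FP) * 100
= 64 / (64 + 37)
= 64 / 101
= 0.6337
= 63.4%

63.4


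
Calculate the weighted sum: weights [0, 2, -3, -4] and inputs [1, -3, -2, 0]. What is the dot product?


Element-wise products:
0 * 1 = 0
2 * -3 = -6
-3 * -2 = 6
-4 * 0 = 0
Sum = 0 + -6 + 6 + 0
= 0

0


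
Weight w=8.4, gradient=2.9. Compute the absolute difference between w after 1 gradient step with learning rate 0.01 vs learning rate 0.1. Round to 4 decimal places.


With lr=0.01: w_new = 8.4 - 0.01 * 2.9 = 8.371
With lr=0.1: w_new = 8.4 - 0.1 * 2.9 = 8.11
Absolute difference = |8.371 - 8.11|
= 0.2610

0.2610


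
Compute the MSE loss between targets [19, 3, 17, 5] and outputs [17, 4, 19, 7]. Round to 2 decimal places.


Differences: [2, -1, -2, -2]
Squared errors: [4, 1, 4, 4]
Sum of squared errors = 13
MSE = 13 / 4 = 3.25

3.25


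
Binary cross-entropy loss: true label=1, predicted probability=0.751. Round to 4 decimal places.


For y=1: Loss = -log(p)
= -log(0.751)
= -(-0.2863)
= 0.2863

0.2863


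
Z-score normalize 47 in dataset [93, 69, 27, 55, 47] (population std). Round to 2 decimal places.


Mean = (93 + 69 + 27 + 55 + 47) / 5 = 58.2
Variance = sum((x_i - mean)^2) / n = 487.36
Std = sqrt(487.36) = 22.0762
Z = (x - mean) / std
= (47 - 58.2) / 22.0762
= -11.2 / 22.0762
= -0.51

-0.51


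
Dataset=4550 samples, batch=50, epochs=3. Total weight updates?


Iterations per epoch = 4550 / 50 = 91
Total updates = iterations_per_epoch * epochs
= 91 * 3
= 273

273


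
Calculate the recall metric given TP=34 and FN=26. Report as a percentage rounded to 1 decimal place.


Recall = TP / (TP + FN) * 100
= 34 / (34 + 26)
= 34 / 60
= 0.5667
= 56.7%

56.7


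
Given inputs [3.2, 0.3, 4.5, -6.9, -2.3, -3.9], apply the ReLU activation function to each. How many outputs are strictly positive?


ReLU(x) = max(0, x) for each element:
ReLU(3.2) = 3.2
ReLU(0.3) = 0.3
ReLU(4.5) = 4.5
ReLU(-6.9) = 0
ReLU(-2.3) = 0
ReLU(-3.9) = 0
Active neurons (>0): 3

3


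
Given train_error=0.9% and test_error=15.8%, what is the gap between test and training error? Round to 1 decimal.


Generalization gap = test_error - train_error
= 15.8 - 0.9
= 14.9%
A large gap suggests overfitting.

14.9


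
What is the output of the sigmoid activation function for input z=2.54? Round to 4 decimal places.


sigmoid(z) = 1 / (1 + exp(-z))
exp(-(2.54)) = exp(-2.54) = 0.0789
1 + 0.0789 = 1.0789
1 / 1.0789 = 0.9269

0.9269


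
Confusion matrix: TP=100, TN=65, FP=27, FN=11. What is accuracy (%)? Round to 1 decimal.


Accuracy = (TP + TN) / (TP + TN + FP + FN) * 100
= (100 + 65) / (100 + 65 + 27 + 11)
= 165 / 203
= 0.8128
= 81.3%

81.3


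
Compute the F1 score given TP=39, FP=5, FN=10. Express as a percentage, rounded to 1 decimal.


Precision = TP / (TP + FP) = 39 / 44 = 0.8864
Recall = TP / (TP + FN) = 39 / 49 = 0.7959
F1 = 2 * P * R / (P + R)
= 2 * 0.8864 * 0.7959 / (0.8864 + 0.7959)
= 1.4109 / 1.6823
= 0.8387
As percentage: 83.9%

83.9


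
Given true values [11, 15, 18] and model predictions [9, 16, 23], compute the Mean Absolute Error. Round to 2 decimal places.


Absolute errors: [2, 1, 5]
Sum of absolute errors = 8
MAE = 8 / 3 = 2.67

2.67


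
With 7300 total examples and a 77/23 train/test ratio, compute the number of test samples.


Train samples = 7300 * 77% = 5621
Test samples = 7300 - 5621
= 1679

1679


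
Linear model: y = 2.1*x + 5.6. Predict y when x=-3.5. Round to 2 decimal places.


y = 2.1 * -3.5 + (5.6)
= -7.35 + (5.6)
= -1.75

-1.75


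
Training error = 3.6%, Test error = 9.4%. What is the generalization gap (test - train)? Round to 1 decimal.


Generalization gap = test_error - train_error
= 9.4 - 3.6
= 5.8%
A moderate gap.

5.8


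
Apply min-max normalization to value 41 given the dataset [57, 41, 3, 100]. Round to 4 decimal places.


Min = 3, Max = 100
Range = 100 - 3 = 97
Scaled = (x - min) / (max - min)
= (41 - 3) / 97
= 38 / 97
= 0.3918

0.3918


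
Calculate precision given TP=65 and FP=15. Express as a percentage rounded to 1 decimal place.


Precision = TP / (TP + FP) * 100
= 65 / (65 + 15)
= 65 / 80
= 0.8125
= 81.3%

81.3


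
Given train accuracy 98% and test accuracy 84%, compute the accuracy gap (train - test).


Gap = train_accuracy - test_accuracy
= 98 - 84
= 14%
This gap suggests the model is overfitting.

14


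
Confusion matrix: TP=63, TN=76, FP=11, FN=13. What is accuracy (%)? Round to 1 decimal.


Accuracy = (TP + TN) / (TP + TN + FP + FN) * 100
= (63 + 76) / (63 + 76 + 11 + 13)
= 139 / 163
= 0.8528
= 85.3%

85.3


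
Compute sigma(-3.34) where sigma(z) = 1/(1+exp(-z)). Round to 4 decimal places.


sigmoid(z) = 1 / (1 + exp(-z))
exp(-(-3.34)) = exp(3.34) = 28.2191
1 + 28.2191 = 29.2191
1 / 29.2191 = 0.0342

0.0342


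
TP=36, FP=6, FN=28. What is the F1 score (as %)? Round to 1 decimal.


Precision = TP / (TP + FP) = 36 / 42 = 0.8571
Recall = TP / (TP + FN) = 36 / 64 = 0.5625
F1 = 2 * P * R / (P + R)
= 2 * 0.8571 * 0.5625 / (0.8571 + 0.5625)
= 0.9643 / 1.4196
= 0.6792
As percentage: 67.9%

67.9


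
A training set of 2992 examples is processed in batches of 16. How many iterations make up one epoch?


Iterations per epoch = dataset_size / batch_size
= 2992 / 16
= 187

187


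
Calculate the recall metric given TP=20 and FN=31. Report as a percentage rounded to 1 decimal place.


Recall = TP / (TP + FN) * 100
= 20 / (20 + 31)
= 20 / 51
= 0.3922
= 39.2%

39.2


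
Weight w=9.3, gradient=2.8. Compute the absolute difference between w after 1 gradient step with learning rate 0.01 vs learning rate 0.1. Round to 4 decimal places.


With lr=0.01: w_new = 9.3 - 0.01 * 2.8 = 9.272
With lr=0.1: w_new = 9.3 - 0.1 * 2.8 = 9.02
Absolute difference = |9.272 - 9.02|
= 0.2520

0.2520


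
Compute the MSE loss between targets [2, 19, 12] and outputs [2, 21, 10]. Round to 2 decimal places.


Differences: [0, -2, 2]
Squared errors: [0, 4, 4]
Sum of squared errors = 8
MSE = 8 / 3 = 2.67

2.67


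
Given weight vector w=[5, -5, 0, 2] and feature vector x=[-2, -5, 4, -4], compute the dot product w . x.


Element-wise products:
5 * -2 = -10
-5 * -5 = 25
0 * 4 = 0
2 * -4 = -8
Sum = -10 + 25 + 0 + -8
= 7

7


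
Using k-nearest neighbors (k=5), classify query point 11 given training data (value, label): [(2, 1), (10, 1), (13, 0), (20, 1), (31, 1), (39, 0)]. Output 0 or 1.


Distances from query 11:
Point 10 (class 1): distance = 1
Point 13 (class 0): distance = 2
Point 2 (class 1): distance = 9
Point 20 (class 1): distance = 9
Point 31 (class 1): distance = 20
K=5 nearest neighbors: classes = [1, 0, 1, 1, 1]
Votes for class 1: 4 / 5
Majority vote => class 1

1


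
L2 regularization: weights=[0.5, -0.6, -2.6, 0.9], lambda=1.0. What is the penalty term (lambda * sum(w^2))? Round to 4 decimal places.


Squaring each weight:
0.5^2 = 0.25
(-0.6)^2 = 0.36
(-2.6)^2 = 6.76
0.9^2 = 0.81
Sum of squares = 8.18
Penalty = 1.0 * 8.18 = 8.1800

8.1800


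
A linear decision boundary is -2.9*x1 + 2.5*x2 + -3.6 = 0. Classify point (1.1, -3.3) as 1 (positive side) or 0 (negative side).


Compute -2.9 * 1.1 + 2.5 * -3.3 + -3.6
= -3.19 + -8.25 + -3.6
= -15.04
Since -15.04 < 0, the point is on the negative side.

0
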